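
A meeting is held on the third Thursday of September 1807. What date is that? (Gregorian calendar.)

September 1, 1807 is a Tuesday.
The first Thursday is therefore September 3 (2 days later).
The third Thursday is 3 + 2×7 = September 17.

September 17, 1807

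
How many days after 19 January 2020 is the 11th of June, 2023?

1239

Jan 19, 2020 → Jan 19, 2021: 366 days (Feb 29, 2020 is in that span).
Jan 19, 2021 → Jan 19, 2022: 365 days.
Jan 19, 2022 → Jan 19, 2023: 365 days.
Jan 19, 2023 → Feb 19, 2023: 31 days (January has 31).
Feb 19, 2023 → Mar 19, 2023: 28 days (February has 28).
Mar 19, 2023 → Apr 19, 2023: 31 days (March has 31).
Apr 19, 2023 → May 19, 2023: 30 days (April has 30).
May 19, 2023 → Jun 11, 2023: 23 days.
Total: 1239 days.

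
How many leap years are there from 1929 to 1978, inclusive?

12

Multiples of 4 in [1929,1978]: 12.
Of those, multiples of 100: 0 (not leap unless ÷400).
Multiples of 400: 0.
Leap years = 12 − 0 + 0 = 12.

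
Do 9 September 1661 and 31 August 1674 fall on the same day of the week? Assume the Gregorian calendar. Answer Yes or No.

From Sep 9, 1661 to Aug 31, 1674 is 4739 days.
4739 mod 7 = 0, so they are the same weekday.
(Sep 9, 1661 is a Friday; Aug 31, 1674 is a Friday.)

Yes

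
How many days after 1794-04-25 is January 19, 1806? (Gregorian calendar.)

4286

Apr 25, 1794 → Apr 25, 1795: 365 days.
Apr 25, 1795 → Apr 25, 1796: 366 days (Feb 29, 1796 is in that span).
Apr 25, 1796 → Apr 25, 1797: 365 days.
Apr 25, 1797 → Apr 25, 1798: 365 days.
Apr 25, 1798 → Apr 25, 1799: 365 days.
Apr 25, 1799 → Apr 25, 1800: 365 days.
Apr 25, 1800 → Apr 25, 1801: 365 days.
Apr 25, 1801 → Apr 25, 1802: 365 days.
Apr 25, 1802 → Apr 25, 1803: 365 days.
Apr 25, 1803 → Apr 25, 1804: 366 days (Feb 29, 1804 is in that span).
Apr 25, 1804 → Apr 25, 1805: 365 days.
Apr 25, 1805 → May 25, 1805: 30 days (April has 30).
May 25, 1805 → Jun 25, 1805: 31 days (May has 31).
Jun 25, 1805 → Jul 25, 1805: 30 days (June has 30).
Jul 25, 1805 → Aug 25, 1805: 31 days (July has 31).
Aug 25, 1805 → Sep 25, 1805: 31 days (August has 31).
Sep 25, 1805 → Oct 25, 1805: 30 days (September has 30).
Oct 25, 1805 → Nov 25, 1805: 31 days (October has 31).
Nov 25, 1805 → Dec 25, 1805: 30 days (November has 30).
Dec 25, 1805 → Jan 19, 1806: 25 days.
Total: 4286 days.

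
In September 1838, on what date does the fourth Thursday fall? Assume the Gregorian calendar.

September 1, 1838 is a Saturday.
The first Thursday is therefore September 6 (5 days later).
The fourth Thursday is 6 + 3×7 = September 27.

September 27, 1838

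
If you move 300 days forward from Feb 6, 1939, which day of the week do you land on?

First find the weekday of Feb 6, 1939. Doomsday rule: the anchor day for the 1900s is Wednesday. For year 39: 39÷12 = 3 r 3, and 3÷4 = 0, so 3+3+0 = 6.
Wednesday + 6 ≡ Tuesday — that's 1939's doomsday.
In February the doomsday date is Feb 28 (1939 is not a leap year).
Feb 6 is 22 days before Feb 28; 22 mod 7 = 1, so Tuesday − 1 = Monday.
300 mod 7 = 6, so 300 days after a Monday is Monday + 6 = Sunday.

Sunday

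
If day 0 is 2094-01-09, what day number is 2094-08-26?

229

Jan 9, 2094 → Feb 9, 2094: 31 days (January has 31).
Feb 9, 2094 → Mar 9, 2094: 28 days (February has 28).
Mar 9, 2094 → Apr 9, 2094: 31 days (March has 31).
Apr 9, 2094 → May 9, 2094: 30 days (April has 30).
May 9, 2094 → Jun 9, 2094: 31 days (May has 31).
Jun 9, 2094 → Jul 9, 2094: 30 days (June has 30).
Jul 9, 2094 → Aug 9, 2094: 31 days (July has 31).
Aug 9, 2094 → Aug 26, 2094: 17 days.
Total: 229 days.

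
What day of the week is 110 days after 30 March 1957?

First find the weekday of Mar 30, 1957. Doomsday rule: the anchor day for the 1900s is Wednesday. For year 57: 57÷12 = 4 r 9, and 9÷4 = 2, so 4+9+2 = 15.
Wednesday + 15 ≡ Thursday — that's 1957's doomsday.
In March the doomsday date is Mar 14.
Mar 30 is 16 days after Mar 14; 16 mod 7 = 2, so Thursday + 2 = Saturday.
110 mod 7 = 5, so 110 days after a Saturday is Saturday + 5 = Thursday.

Thursday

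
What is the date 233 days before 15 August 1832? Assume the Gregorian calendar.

December 26, 1831

−15 → Jul 31, 1832 (end of Jul, 31 days; 218 left).
−31 → Jun 30, 1832 (end of Jun, 30 days; 187 left).
−30 → May 31, 1832 (end of May, 31 days; 157 left).
−31 → Apr 30, 1832 (end of Apr, 30 days; 126 left).
−30 → Mar 31, 1832 (end of Mar, 31 days; 96 left).
−31 → Feb 29, 1832 (end of Feb, 29 days; 65 left).
−29 → Jan 31, 1832 (end of Jan, 31 days; 36 left).
−31 → Dec 31, 1831 (end of Dec, 31 days; 5 left).
−5 → Dec 26, 1831.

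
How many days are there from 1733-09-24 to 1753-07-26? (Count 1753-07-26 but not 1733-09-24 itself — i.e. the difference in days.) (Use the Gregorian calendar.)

7245

Sep 24, 1733 → Sep 24, 1734: 365 days.
Sep 24, 1734 → Sep 24, 1735: 365 days.
Sep 24, 1735 → Sep 24, 1736: 366 days (Feb 29, 1736 is in that span).
Sep 24, 1736 → Sep 24, 1737: 365 days.
Sep 24, 1737 → Sep 24, 1738: 365 days.
Sep 24, 1738 → Sep 24, 1739: 365 days.
Sep 24, 1739 → Sep 24, 1740: 366 days (Feb 29, 1740 is in that span).
Sep 24, 1740 → Sep 24, 1741: 365 days.
Sep 24, 1741 → Sep 24, 1742: 365 days.
Sep 24, 1742 → Sep 24, 1743: 365 days.
Sep 24, 1743 → Sep 24, 1744: 366 days (Feb 29, 1744 is in that span).
Sep 24, 1744 → Sep 24, 1745: 365 days.
Sep 24, 1745 → Sep 24, 1746: 365 days.
Sep 24, 1746 → Sep 24, 1747: 365 days.
Sep 24, 1747 → Sep 24, 1748: 366 days (Feb 29, 1748 is in that span).
Sep 24, 1748 → Sep 24, 1749: 365 days.
Sep 24, 1749 → Sep 24, 1750: 365 days.
Sep 24, 1750 → Sep 24, 1751: 365 days.
Sep 24, 1751 → Sep 24, 1752: 366 days (Feb 29, 1752 is in that span).
Sep 24, 1752 → Oct 24, 1752: 30 days (September has 30).
Oct 24, 1752 → Nov 24, 1752: 31 days (October has 31).
Nov 24, 1752 → Dec 24, 1752: 30 days (November has 30).
Dec 24, 1752 → Jan 24, 1753: 31 days (December has 31).
Jan 24, 1753 → Feb 24, 1753: 31 days (January has 31).
Feb 24, 1753 → Mar 24, 1753: 28 days (February has 28).
Mar 24, 1753 → Apr 24, 1753: 31 days (March has 31).
Apr 24, 1753 → May 24, 1753: 30 days (April has 30).
May 24, 1753 → Jun 24, 1753: 31 days (May has 31).
Jun 24, 1753 → Jul 24, 1753: 30 days (June has 30).
Jul 24, 1753 → Jul 26, 1753: 2 days.
Total: 7245 days.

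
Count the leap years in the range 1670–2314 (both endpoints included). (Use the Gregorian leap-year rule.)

Multiples of 4 in [1670,2314]: 161.
Of those, multiples of 100: 7 (not leap unless ÷400).
Multiples of 400: 1.
Leap years = 161 − 7 + 1 = 155.

155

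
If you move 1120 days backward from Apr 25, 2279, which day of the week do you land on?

First find the weekday of Apr 25, 2279. Doomsday rule: the anchor day for the 2200s is Friday. For year 79: 79÷12 = 6 r 7, and 7÷4 = 1, so 6+7+1 = 14.
Friday + 14 ≡ Friday — that's 2279's doomsday.
In April the doomsday date is Apr 4.
Apr 25 is 21 days after Apr 4; 21 mod 7 = 0, so Friday + 0 = Friday.
1120 mod 7 = 0, so 1120 days before a Friday is Friday − 0 = Friday.

Friday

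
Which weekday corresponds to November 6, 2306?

Doomsday rule: the anchor day for the 2300s is Wednesday. For year 06: 6÷12 = 0 r 6, and 6÷4 = 1, so 0+6+1 = 7.
Wednesday + 7 ≡ Wednesday — that's 2306's doomsday.
In November the doomsday date is Nov 7.
Nov 6 is 1 day before Nov 7; 1 mod 7 = 1, so Wednesday − 1 = Tuesday.

Tuesday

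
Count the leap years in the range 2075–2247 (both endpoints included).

41

Multiples of 4 in [2075,2247]: 43.
Of those, multiples of 100: 2 (not leap unless ÷400).
Multiples of 400: 0.
Leap years = 43 − 2 + 0 = 41.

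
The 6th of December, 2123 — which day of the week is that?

Monday

January 1, 2123 is a Friday.
Jan 1, 2123 → Feb 1, 2123: 31 days (January has 31).
Feb 1, 2123 → Mar 1, 2123: 28 days (February has 28).
Mar 1, 2123 → Apr 1, 2123: 31 days (March has 31).
Apr 1, 2123 → May 1, 2123: 30 days (April has 30).
May 1, 2123 → Jun 1, 2123: 31 days (May has 31).
Jun 1, 2123 → Jul 1, 2123: 30 days (June has 30).
Jul 1, 2123 → Aug 1, 2123: 31 days (July has 31).
Aug 1, 2123 → Sep 1, 2123: 31 days (August has 31).
Sep 1, 2123 → Oct 1, 2123: 30 days (September has 30).
Oct 1, 2123 → Nov 1, 2123: 31 days (October has 31).
Nov 1, 2123 → Dec 1, 2123: 30 days (November has 30).
Dec 1, 2123 → Dec 6, 2123: 5 days.
Total: 339 days.
339 mod 7 = 3, so Friday + 3 = Monday.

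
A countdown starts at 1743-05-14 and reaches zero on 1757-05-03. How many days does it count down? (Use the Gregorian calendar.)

5103

May 14, 1743 → May 14, 1744: 366 days (Feb 29, 1744 is in that span).
May 14, 1744 → May 14, 1745: 365 days.
May 14, 1745 → May 14, 1746: 365 days.
May 14, 1746 → May 14, 1747: 365 days.
May 14, 1747 → May 14, 1748: 366 days (Feb 29, 1748 is in that span).
May 14, 1748 → May 14, 1749: 365 days.
May 14, 1749 → May 14, 1750: 365 days.
May 14, 1750 → May 14, 1751: 365 days.
May 14, 1751 → May 14, 1752: 366 days (Feb 29, 1752 is in that span).
May 14, 1752 → May 14, 1753: 365 days.
May 14, 1753 → May 14, 1754: 365 days.
May 14, 1754 → May 14, 1755: 365 days.
May 14, 1755 → May 14, 1756: 366 days (Feb 29, 1756 is in that span).
May 14, 1756 → Jun 14, 1756: 31 days (May has 31).
Jun 14, 1756 → Jul 14, 1756: 30 days (June has 30).
Jul 14, 1756 → Aug 14, 1756: 31 days (July has 31).
Aug 14, 1756 → Sep 14, 1756: 31 days (August has 31).
Sep 14, 1756 → Oct 14, 1756: 30 days (September has 30).
Oct 14, 1756 → Nov 14, 1756: 31 days (October has 31).
Nov 14, 1756 → Dec 14, 1756: 30 days (November has 30).
Dec 14, 1756 → Jan 14, 1757: 31 days (December has 31).
Jan 14, 1757 → Feb 14, 1757: 31 days (January has 31).
Feb 14, 1757 → Mar 14, 1757: 28 days (February has 28).
Mar 14, 1757 → Apr 14, 1757: 31 days (March has 31).
Apr 14, 1757 → May 3, 1757: 19 days.
Total: 5103 days.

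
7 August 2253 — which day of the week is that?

Sunday

Doomsday rule: the anchor day for the 2200s is Friday. For year 53: 53÷12 = 4 r 5, and 5÷4 = 1, so 4+5+1 = 10.
Friday + 10 ≡ Monday — that's 2253's doomsday.
In August the doomsday date is Aug 8.
Aug 7 is 1 day before Aug 8; 1 mod 7 = 1, so Monday − 1 = Sunday.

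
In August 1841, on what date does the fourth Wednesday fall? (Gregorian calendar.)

August 25, 1841

August 1, 1841 is a Sunday.
The first Wednesday is therefore August 4 (3 days later).
The fourth Wednesday is 4 + 3×7 = August 25.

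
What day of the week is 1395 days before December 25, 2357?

Monday

First find the weekday of Dec 25, 2357. Doomsday rule: the anchor day for the 2300s is Wednesday. For year 57: 57÷12 = 4 r 9, and 9÷4 = 2, so 4+9+2 = 15.
Wednesday + 15 ≡ Thursday — that's 2357's doomsday.
In December the doomsday date is Dec 12.
Dec 25 is 13 days after Dec 12; 13 mod 7 = 6, so Thursday + 6 = Wednesday.
1395 mod 7 = 2, so 1395 days before a Wednesday is Wednesday − 2 = Monday.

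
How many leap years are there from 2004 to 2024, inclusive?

6

Multiples of 4 in [2004,2024]: 6.
Of those, multiples of 100: 0 (not leap unless ÷400).
Multiples of 400: 0.
Leap years = 6 − 0 + 0 = 6.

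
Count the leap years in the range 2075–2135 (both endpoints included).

Multiples of 4 in [2075,2135]: 15.
Of those, multiples of 100: 1 (not leap unless ÷400).
Multiples of 400: 0.
Leap years = 15 − 1 + 0 = 14.

14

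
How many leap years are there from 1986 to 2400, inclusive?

Multiples of 4 in [1986,2400]: 104.
Of those, multiples of 100: 5 (not leap unless ÷400).
Multiples of 400: 2.
Leap years = 104 − 5 + 2 = 101.

101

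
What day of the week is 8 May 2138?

Thursday

Doomsday rule: the anchor day for the 2100s is Sunday. For year 38: 38÷12 = 3 r 2, and 2÷4 = 0, so 3+2+0 = 5.
Sunday + 5 ≡ Friday — that's 2138's doomsday.
In May the doomsday date is May 9.
May 8 is 1 day before May 9; 1 mod 7 = 1, so Friday − 1 = Thursday.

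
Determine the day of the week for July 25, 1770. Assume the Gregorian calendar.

Wednesday

Doomsday rule: the anchor day for the 1700s is Sunday. For year 70: 70÷12 = 5 r 10, and 10÷4 = 2, so 5+10+2 = 17.
Sunday + 17 ≡ Wednesday — that's 1770's doomsday.
In July the doomsday date is Jul 11.
Jul 25 is 14 days after Jul 11; 14 mod 7 = 0, so Wednesday + 0 = Wednesday.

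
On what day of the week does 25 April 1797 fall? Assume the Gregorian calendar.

Doomsday rule: the anchor day for the 1700s is Sunday. For year 97: 97÷12 = 8 r 1, and 1÷4 = 0, so 8+1+0 = 9.
Sunday + 9 ≡ Tuesday — that's 1797's doomsday.
In April the doomsday date is Apr 4.
Apr 25 is 21 days after Apr 4; 21 mod 7 = 0, so Tuesday + 0 = Tuesday.

Tuesday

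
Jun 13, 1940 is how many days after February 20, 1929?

4131

Feb 20, 1929 → Feb 20, 1930: 365 days.
Feb 20, 1930 → Feb 20, 1931: 365 days.
Feb 20, 1931 → Feb 20, 1932: 365 days.
Feb 20, 1932 → Feb 20, 1933: 366 days (Feb 29, 1932 is in that span).
Feb 20, 1933 → Feb 20, 1934: 365 days.
Feb 20, 1934 → Feb 20, 1935: 365 days.
Feb 20, 1935 → Feb 20, 1936: 365 days.
Feb 20, 1936 → Feb 20, 1937: 366 days (Feb 29, 1936 is in that span).
Feb 20, 1937 → Feb 20, 1938: 365 days.
Feb 20, 1938 → Feb 20, 1939: 365 days.
Feb 20, 1939 → Feb 20, 1940: 365 days.
Feb 20, 1940 → Mar 20, 1940: 29 days (February has 29).
Mar 20, 1940 → Apr 20, 1940: 31 days (March has 31).
Apr 20, 1940 → May 20, 1940: 30 days (April has 30).
May 20, 1940 → Jun 13, 1940: 24 days.
Total: 4131 days.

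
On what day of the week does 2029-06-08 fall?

Doomsday rule: the anchor day for the 2000s is Tuesday. For year 29: 29÷12 = 2 r 5, and 5÷4 = 1, so 2+5+1 = 8.
Tuesday + 8 ≡ Wednesday — that's 2029's doomsday.
In June the doomsday date is Jun 6.
Jun 8 is 2 days after Jun 6; 2 mod 7 = 2, so Wednesday + 2 = Friday.

Friday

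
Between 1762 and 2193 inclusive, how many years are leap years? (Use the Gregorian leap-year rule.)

Multiples of 4 in [1762,2193]: 108.
Of those, multiples of 100: 4 (not leap unless ÷400).
Multiples of 400: 1.
Leap years = 108 − 4 + 1 = 105.

105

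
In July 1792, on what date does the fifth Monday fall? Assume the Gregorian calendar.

July 30, 1792

July 1, 1792 is a Sunday.
The first Monday is therefore July 2 (1 days later).
The fifth Monday is 2 + 4×7 = July 30.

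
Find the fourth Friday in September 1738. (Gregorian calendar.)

September 1, 1738 is a Monday.
The first Friday is therefore September 5 (4 days later).
The fourth Friday is 5 + 3×7 = September 26.

September 26, 1738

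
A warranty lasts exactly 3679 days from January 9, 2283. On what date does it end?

February 4, 2293

+365 (one year) → Jan 9, 2284 (3314 left).
+366 (one year; includes Feb 29, 2284) → Jan 9, 2285 (2948 left).
+365 (one year) → Jan 9, 2286 (2583 left).
+365 (one year) → Jan 9, 2287 (2218 left).
+365 (one year) → Jan 9, 2288 (1853 left).
+366 (one year; includes Feb 29, 2288) → Jan 9, 2289 (1487 left).
+365 (one year) → Jan 9, 2290 (1122 left).
+365 (one year) → Jan 9, 2291 (757 left).
+365 (one year) → Jan 9, 2292 (392 left).
Jan has 31 days: +23 → Feb 1, 2292 (369 left).
Feb has 29 days: +29 → Mar 1, 2292 (340 left).
Mar has 31 days: +31 → Apr 1, 2292 (309 left).
Apr has 30 days: +30 → May 1, 2292 (279 left).
May has 31 days: +31 → Jun 1, 2292 (248 left).
Jun has 30 days: +30 → Jul 1, 2292 (218 left).
Jul has 31 days: +31 → Aug 1, 2292 (187 left).
Aug has 31 days: +31 → Sep 1, 2292 (156 left).
Sep has 30 days: +30 → Oct 1, 2292 (126 left).
Oct has 31 days: +31 → Nov 1, 2292 (95 left).
Nov has 30 days: +30 → Dec 1, 2292 (65 left).
Dec has 31 days: +31 → Jan 1, 2293 (34 left).
Jan has 31 days: +31 → Feb 1, 2293 (3 left).
+3 → Feb 4, 2293.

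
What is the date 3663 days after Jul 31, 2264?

August 11, 2274

+365 (one year) → Jul 31, 2265 (3298 left).
+365 (one year) → Jul 31, 2266 (2933 left).
+365 (one year) → Jul 31, 2267 (2568 left).
+366 (one year; includes Feb 29, 2268) → Jul 31, 2268 (2202 left).
+365 (one year) → Jul 31, 2269 (1837 left).
+365 (one year) → Jul 31, 2270 (1472 left).
+365 (one year) → Jul 31, 2271 (1107 left).
+366 (one year; includes Feb 29, 2272) → Jul 31, 2272 (741 left).
+365 (one year) → Jul 31, 2273 (376 left).
Jul has 31 days: +1 → Aug 1, 2273 (375 left).
Aug has 31 days: +31 → Sep 1, 2273 (344 left).
Sep has 30 days: +30 → Oct 1, 2273 (314 left).
Oct has 31 days: +31 → Nov 1, 2273 (283 left).
Nov has 30 days: +30 → Dec 1, 2273 (253 left).
Dec has 31 days: +31 → Jan 1, 2274 (222 left).
Jan has 31 days: +31 → Feb 1, 2274 (191 left).
Feb has 28 days: +28 → Mar 1, 2274 (163 left).
Mar has 31 days: +31 → Apr 1, 2274 (132 left).
Apr has 30 days: +30 → May 1, 2274 (102 left).
May has 31 days: +31 → Jun 1, 2274 (71 left).
Jun has 30 days: +30 → Jul 1, 2274 (41 left).
Jul has 31 days: +31 → Aug 1, 2274 (10 left).
+10 → Aug 11, 2274.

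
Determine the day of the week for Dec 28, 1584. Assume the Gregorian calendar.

Doomsday rule: the anchor day for the 1500s is Wednesday. For year 84: 84÷12 = 7 r 0, and 0÷4 = 0, so 7+0+0 = 7.
Wednesday + 7 ≡ Wednesday — that's 1584's doomsday.
In December the doomsday date is Dec 12.
Dec 28 is 16 days after Dec 12; 16 mod 7 = 2, so Wednesday + 2 = Friday.

Friday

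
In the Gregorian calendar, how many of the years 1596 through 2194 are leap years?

146

Multiples of 4 in [1596,2194]: 150.
Of those, multiples of 100: 6 (not leap unless ÷400).
Multiples of 400: 2.
Leap years = 150 − 6 + 2 = 146.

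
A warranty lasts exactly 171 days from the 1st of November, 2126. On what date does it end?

April 21, 2127

Nov has 30 days: +30 → Dec 1, 2126 (141 left).
Dec has 31 days: +31 → Jan 1, 2127 (110 left).
Jan has 31 days: +31 → Feb 1, 2127 (79 left).
Feb has 28 days: +28 → Mar 1, 2127 (51 left).
Mar has 31 days: +31 → Apr 1, 2127 (20 left).
+20 → Apr 21, 2127.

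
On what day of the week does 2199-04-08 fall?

Monday

Doomsday rule: the anchor day for the 2100s is Sunday. For year 99: 99÷12 = 8 r 3, and 3÷4 = 0, so 8+3+0 = 11.
Sunday + 11 ≡ Thursday — that's 2199's doomsday.
In April the doomsday date is Apr 4.
Apr 8 is 4 days after Apr 4; 4 mod 7 = 4, so Thursday + 4 = Monday.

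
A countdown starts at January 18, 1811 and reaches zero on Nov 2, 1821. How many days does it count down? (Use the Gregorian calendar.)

Jan 18, 1811 → Jan 18, 1812: 365 days.
Jan 18, 1812 → Jan 18, 1813: 366 days (Feb 29, 1812 is in that span).
Jan 18, 1813 → Jan 18, 1814: 365 days.
Jan 18, 1814 → Jan 18, 1815: 365 days.
Jan 18, 1815 → Jan 18, 1816: 365 days.
Jan 18, 1816 → Jan 18, 1817: 366 days (Feb 29, 1816 is in that span).
Jan 18, 1817 → Jan 18, 1818: 365 days.
Jan 18, 1818 → Jan 18, 1819: 365 days.
Jan 18, 1819 → Jan 18, 1820: 365 days.
Jan 18, 1820 → Jan 18, 1821: 366 days (Feb 29, 1820 is in that span).
Jan 18, 1821 → Feb 18, 1821: 31 days (January has 31).
Feb 18, 1821 → Mar 18, 1821: 28 days (February has 28).
Mar 18, 1821 → Apr 18, 1821: 31 days (March has 31).
Apr 18, 1821 → May 18, 1821: 30 days (April has 30).
May 18, 1821 → Jun 18, 1821: 31 days (May has 31).
Jun 18, 1821 → Jul 18, 1821: 30 days (June has 30).
Jul 18, 1821 → Aug 18, 1821: 31 days (July has 31).
Aug 18, 1821 → Sep 18, 1821: 31 days (August has 31).
Sep 18, 1821 → Oct 18, 1821: 30 days (September has 30).
Oct 18, 1821 → Nov 2, 1821: 15 days.
Total: 3941 days.

3941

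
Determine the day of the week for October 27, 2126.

Doomsday rule: the anchor day for the 2100s is Sunday. For year 26: 26÷12 = 2 r 2, and 2÷4 = 0, so 2+2+0 = 4.
Sunday + 4 ≡ Thursday — that's 2126's doomsday.
In October the doomsday date is Oct 10.
Oct 27 is 17 days after Oct 10; 17 mod 7 = 3, so Thursday + 3 = Sunday.

Sunday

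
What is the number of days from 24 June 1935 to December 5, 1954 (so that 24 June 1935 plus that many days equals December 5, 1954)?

7104

Jun 24, 1935 → Jun 24, 1936: 366 days (Feb 29, 1936 is in that span).
Jun 24, 1936 → Jun 24, 1937: 365 days.
Jun 24, 1937 → Jun 24, 1938: 365 days.
Jun 24, 1938 → Jun 24, 1939: 365 days.
Jun 24, 1939 → Jun 24, 1940: 366 days (Feb 29, 1940 is in that span).
Jun 24, 1940 → Jun 24, 1941: 365 days.
Jun 24, 1941 → Jun 24, 1942: 365 days.
Jun 24, 1942 → Jun 24, 1943: 365 days.
Jun 24, 1943 → Jun 24, 1944: 366 days (Feb 29, 1944 is in that span).
Jun 24, 1944 → Jun 24, 1945: 365 days.
Jun 24, 1945 → Jun 24, 1946: 365 days.
Jun 24, 1946 → Jun 24, 1947: 365 days.
Jun 24, 1947 → Jun 24, 1948: 366 days (Feb 29, 1948 is in that span).
Jun 24, 1948 → Jun 24, 1949: 365 days.
Jun 24, 1949 → Jun 24, 1950: 365 days.
Jun 24, 1950 → Jun 24, 1951: 365 days.
Jun 24, 1951 → Jun 24, 1952: 366 days (Feb 29, 1952 is in that span).
Jun 24, 1952 → Jun 24, 1953: 365 days.
Jun 24, 1953 → Jun 24, 1954: 365 days.
Jun 24, 1954 → Jul 24, 1954: 30 days (June has 30).
Jul 24, 1954 → Aug 24, 1954: 31 days (July has 31).
Aug 24, 1954 → Sep 24, 1954: 31 days (August has 31).
Sep 24, 1954 → Oct 24, 1954: 30 days (September has 30).
Oct 24, 1954 → Nov 24, 1954: 31 days (October has 31).
Nov 24, 1954 → Dec 5, 1954: 11 days.
Total: 7104 days.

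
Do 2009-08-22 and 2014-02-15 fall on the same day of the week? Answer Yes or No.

Yes

From Aug 22, 2009 to Feb 15, 2014 is 1638 days.
1638 mod 7 = 0, so they are the same weekday.
(Aug 22, 2009 is a Saturday; Feb 15, 2014 is a Saturday.)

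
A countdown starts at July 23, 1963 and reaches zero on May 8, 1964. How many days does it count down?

Jul 23, 1963 → Aug 23, 1963: 31 days (July has 31).
Aug 23, 1963 → Sep 23, 1963: 31 days (August has 31).
Sep 23, 1963 → Oct 23, 1963: 30 days (September has 30).
Oct 23, 1963 → Nov 23, 1963: 31 days (October has 31).
Nov 23, 1963 → Dec 23, 1963: 30 days (November has 30).
Dec 23, 1963 → Jan 23, 1964: 31 days (December has 31).
Jan 23, 1964 → Feb 23, 1964: 31 days (January has 31).
Feb 23, 1964 → Mar 23, 1964: 29 days (February has 29).
Mar 23, 1964 → Apr 23, 1964: 31 days (March has 31).
Apr 23, 1964 → May 8, 1964: 15 days.
Total: 290 days.

290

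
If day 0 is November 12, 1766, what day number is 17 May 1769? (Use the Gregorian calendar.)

917

Nov 12, 1766 → Nov 12, 1767: 365 days.
Nov 12, 1767 → Nov 12, 1768: 366 days (Feb 29, 1768 is in that span).
Nov 12, 1768 → Dec 12, 1768: 30 days (November has 30).
Dec 12, 1768 → Jan 12, 1769: 31 days (December has 31).
Jan 12, 1769 → Feb 12, 1769: 31 days (January has 31).
Feb 12, 1769 → Mar 12, 1769: 28 days (February has 28).
Mar 12, 1769 → Apr 12, 1769: 31 days (March has 31).
Apr 12, 1769 → May 12, 1769: 30 days (April has 30).
May 12, 1769 → May 17, 1769: 5 days.
Total: 917 days.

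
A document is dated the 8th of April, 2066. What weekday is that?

January 1, 2066 is a Friday.
Jan 1, 2066 → Feb 1, 2066: 31 days (January has 31).
Feb 1, 2066 → Mar 1, 2066: 28 days (February has 28).
Mar 1, 2066 → Apr 1, 2066: 31 days (March has 31).
Apr 1, 2066 → Apr 8, 2066: 7 days.
Total: 97 days.
97 mod 7 = 6, so Friday + 6 = Thursday.

Thursday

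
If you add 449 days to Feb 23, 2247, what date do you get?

May 17, 2248

+365 (one year) → Feb 23, 2248 (84 left).
Feb has 29 days: +7 → Mar 1, 2248 (77 left).
Mar has 31 days: +31 → Apr 1, 2248 (46 left).
Apr has 30 days: +30 → May 1, 2248 (16 left).
+16 → May 17, 2248.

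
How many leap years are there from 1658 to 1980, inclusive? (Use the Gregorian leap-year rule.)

Multiples of 4 in [1658,1980]: 81.
Of those, multiples of 100: 3 (not leap unless ÷400).
Multiples of 400: 0.
Leap years = 81 − 3 + 0 = 78.

78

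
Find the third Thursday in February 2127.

February 1, 2127 is a Saturday.
The first Thursday is therefore February 6 (5 days later).
The third Thursday is 6 + 2×7 = February 20.

February 20, 2127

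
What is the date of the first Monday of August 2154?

August 1, 2154 is a Thursday.
The first Monday is therefore August 5 (4 days later).

August 5, 2154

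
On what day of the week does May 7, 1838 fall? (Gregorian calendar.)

Monday

January 1, 1838 is a Monday.
Jan 1, 1838 → Feb 1, 1838: 31 days (January has 31).
Feb 1, 1838 → Mar 1, 1838: 28 days (February has 28).
Mar 1, 1838 → Apr 1, 1838: 31 days (March has 31).
Apr 1, 1838 → May 1, 1838: 30 days (April has 30).
May 1, 1838 → May 7, 1838: 6 days.
Total: 126 days.
126 mod 7 = 0, so Monday + 0 = Monday.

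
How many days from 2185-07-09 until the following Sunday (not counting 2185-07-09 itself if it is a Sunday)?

Jul 9, 2185 is a Saturday.
From Saturday to the next Sunday is 1 day.

1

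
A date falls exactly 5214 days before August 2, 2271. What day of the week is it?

Aug 2, 2271 is a Wednesday.
5214 mod 7 = 6, so 5214 days before a Wednesday is Wednesday − 6 = Thursday.

Thursday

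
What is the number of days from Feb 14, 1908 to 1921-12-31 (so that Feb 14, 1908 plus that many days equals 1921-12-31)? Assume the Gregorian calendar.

Feb 14, 1908 → Feb 14, 1909: 366 days (Feb 29, 1908 is in that span).
Feb 14, 1909 → Feb 14, 1910: 365 days.
Feb 14, 1910 → Feb 14, 1911: 365 days.
Feb 14, 1911 → Feb 14, 1912: 365 days.
Feb 14, 1912 → Feb 14, 1913: 366 days (Feb 29, 1912 is in that span).
Feb 14, 1913 → Feb 14, 1914: 365 days.
Feb 14, 1914 → Feb 14, 1915: 365 days.
Feb 14, 1915 → Feb 14, 1916: 365 days.
Feb 14, 1916 → Feb 14, 1917: 366 days (Feb 29, 1916 is in that span).
Feb 14, 1917 → Feb 14, 1918: 365 days.
Feb 14, 1918 → Feb 14, 1919: 365 days.
Feb 14, 1919 → Feb 14, 1920: 365 days.
Feb 14, 1920 → Feb 14, 1921: 366 days (Feb 29, 1920 is in that span).
Feb 14, 1921 → Mar 14, 1921: 28 days (February has 28).
Mar 14, 1921 → Apr 14, 1921: 31 days (March has 31).
Apr 14, 1921 → May 14, 1921: 30 days (April has 30).
May 14, 1921 → Jun 14, 1921: 31 days (May has 31).
Jun 14, 1921 → Jul 14, 1921: 30 days (June has 30).
Jul 14, 1921 → Aug 14, 1921: 31 days (July has 31).
Aug 14, 1921 → Sep 14, 1921: 31 days (August has 31).
Sep 14, 1921 → Oct 14, 1921: 30 days (September has 30).
Oct 14, 1921 → Nov 14, 1921: 31 days (October has 31).
Nov 14, 1921 → Dec 14, 1921: 30 days (November has 30).
Dec 14, 1921 → Dec 31, 1921: 17 days.
Total: 5069 days.

5069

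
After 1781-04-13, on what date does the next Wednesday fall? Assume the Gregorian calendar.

Apr 13, 1781 is a Friday.
From Friday to the next Wednesday is 5 days.
Apr 13, 1781 + 5 = Apr 18, 1781.

April 18, 1781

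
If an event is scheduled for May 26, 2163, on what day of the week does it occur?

Doomsday rule: the anchor day for the 2100s is Sunday. For year 63: 63÷12 = 5 r 3, and 3÷4 = 0, so 5+3+0 = 8.
Sunday + 8 ≡ Monday — that's 2163's doomsday.
In May the doomsday date is May 9.
May 26 is 17 days after May 9; 17 mod 7 = 3, so Monday + 3 = Thursday.

Thursday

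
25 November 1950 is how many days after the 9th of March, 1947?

1357

Mar 9, 1947 → Mar 9, 1948: 366 days (Feb 29, 1948 is in that span).
Mar 9, 1948 → Mar 9, 1949: 365 days.
Mar 9, 1949 → Mar 9, 1950: 365 days.
Mar 9, 1950 → Apr 9, 1950: 31 days (March has 31).
Apr 9, 1950 → May 9, 1950: 30 days (April has 30).
May 9, 1950 → Jun 9, 1950: 31 days (May has 31).
Jun 9, 1950 → Jul 9, 1950: 30 days (June has 30).
Jul 9, 1950 → Aug 9, 1950: 31 days (July has 31).
Aug 9, 1950 → Sep 9, 1950: 31 days (August has 31).
Sep 9, 1950 → Oct 9, 1950: 30 days (September has 30).
Oct 9, 1950 → Nov 9, 1950: 31 days (October has 31).
Nov 9, 1950 → Nov 25, 1950: 16 days.
Total: 1357 days.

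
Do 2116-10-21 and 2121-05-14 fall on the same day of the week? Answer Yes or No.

Yes

From Oct 21, 2116 to May 14, 2121 is 1666 days.
1666 mod 7 = 0, so they are the same weekday.
(Oct 21, 2116 is a Wednesday; May 14, 2121 is a Wednesday.)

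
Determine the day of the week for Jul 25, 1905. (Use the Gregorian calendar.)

January 1, 1905 is a Sunday.
Jan 1, 1905 → Feb 1, 1905: 31 days (January has 31).
Feb 1, 1905 → Mar 1, 1905: 28 days (February has 28).
Mar 1, 1905 → Apr 1, 1905: 31 days (March has 31).
Apr 1, 1905 → May 1, 1905: 30 days (April has 30).
May 1, 1905 → Jun 1, 1905: 31 days (May has 31).
Jun 1, 1905 → Jul 1, 1905: 30 days (June has 30).
Jul 1, 1905 → Jul 25, 1905: 24 days.
Total: 205 days.
205 mod 7 = 2, so Sunday + 2 = Tuesday.

Tuesday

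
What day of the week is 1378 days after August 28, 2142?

Aug 28, 2142 is a Tuesday.
1378 mod 7 = 6, so 1378 days after a Tuesday is Tuesday + 6 = Monday.

Monday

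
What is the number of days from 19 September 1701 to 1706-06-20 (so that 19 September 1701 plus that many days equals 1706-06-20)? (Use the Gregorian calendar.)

Sep 19, 1701 → Sep 19, 1702: 365 days.
Sep 19, 1702 → Sep 19, 1703: 365 days.
Sep 19, 1703 → Sep 19, 1704: 366 days (Feb 29, 1704 is in that span).
Sep 19, 1704 → Sep 19, 1705: 365 days.
Sep 19, 1705 → Oct 19, 1705: 30 days (September has 30).
Oct 19, 1705 → Nov 19, 1705: 31 days (October has 31).
Nov 19, 1705 → Dec 19, 1705: 30 days (November has 30).
Dec 19, 1705 → Jan 19, 1706: 31 days (December has 31).
Jan 19, 1706 → Feb 19, 1706: 31 days (January has 31).
Feb 19, 1706 → Mar 19, 1706: 28 days (February has 28).
Mar 19, 1706 → Apr 19, 1706: 31 days (March has 31).
Apr 19, 1706 → May 19, 1706: 30 days (April has 30).
May 19, 1706 → Jun 19, 1706: 31 days (May has 31).
Jun 19, 1706 → Jun 20, 1706: 1 days.
Total: 1735 days.

1735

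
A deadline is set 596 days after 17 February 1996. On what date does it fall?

October 5, 1997

+366 (one year; includes Feb 29, 1996) → Feb 17, 1997 (230 left).
Feb has 28 days: +12 → Mar 1, 1997 (218 left).
Mar has 31 days: +31 → Apr 1, 1997 (187 left).
Apr has 30 days: +30 → May 1, 1997 (157 left).
May has 31 days: +31 → Jun 1, 1997 (126 left).
Jun has 30 days: +30 → Jul 1, 1997 (96 left).
Jul has 31 days: +31 → Aug 1, 1997 (65 left).
Aug has 31 days: +31 → Sep 1, 1997 (34 left).
Sep has 30 days: +30 → Oct 1, 1997 (4 left).
+4 → Oct 5, 1997.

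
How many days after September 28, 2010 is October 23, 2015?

Sep 28, 2010 → Sep 28, 2011: 365 days.
Sep 28, 2011 → Sep 28, 2012: 366 days (Feb 29, 2012 is in that span).
Sep 28, 2012 → Sep 28, 2013: 365 days.
Sep 28, 2013 → Sep 28, 2014: 365 days.
Sep 28, 2014 → Oct 28, 2014: 30 days (September has 30).
Oct 28, 2014 → Nov 28, 2014: 31 days (October has 31).
Nov 28, 2014 → Dec 28, 2014: 30 days (November has 30).
Dec 28, 2014 → Jan 28, 2015: 31 days (December has 31).
Jan 28, 2015 → Feb 28, 2015: 31 days (January has 31).
Feb 28, 2015 → Mar 28, 2015: 28 days (February has 28).
Mar 28, 2015 → Apr 28, 2015: 31 days (March has 31).
Apr 28, 2015 → May 28, 2015: 30 days (April has 30).
May 28, 2015 → Jun 28, 2015: 31 days (May has 31).
Jun 28, 2015 → Jul 28, 2015: 30 days (June has 30).
Jul 28, 2015 → Aug 28, 2015: 31 days (July has 31).
Aug 28, 2015 → Sep 28, 2015: 31 days (August has 31).
Sep 28, 2015 → Oct 23, 2015: 25 days.
Total: 1851 days.

1851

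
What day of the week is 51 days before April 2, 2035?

Saturday

Apr 2, 2035 is a Monday.
51 mod 7 = 2, so 51 days before a Monday is Monday − 2 = Saturday.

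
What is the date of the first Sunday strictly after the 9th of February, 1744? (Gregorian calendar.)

February 16, 1744

Feb 9, 1744 is a Sunday.
From Sunday to the next Sunday is 7 days.
Feb 9, 1744 + 7 = Feb 16, 1744.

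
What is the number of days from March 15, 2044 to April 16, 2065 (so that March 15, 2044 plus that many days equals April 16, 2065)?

7702

Mar 15, 2044 → Mar 15, 2045: 365 days.
Mar 15, 2045 → Mar 15, 2046: 365 days.
Mar 15, 2046 → Mar 15, 2047: 365 days.
Mar 15, 2047 → Mar 15, 2048: 366 days (Feb 29, 2048 is in that span).
Mar 15, 2048 → Mar 15, 2049: 365 days.
Mar 15, 2049 → Mar 15, 2050: 365 days.
Mar 15, 2050 → Mar 15, 2051: 365 days.
Mar 15, 2051 → Mar 15, 2052: 366 days (Feb 29, 2052 is in that span).
Mar 15, 2052 → Mar 15, 2053: 365 days.
Mar 15, 2053 → Mar 15, 2054: 365 days.
Mar 15, 2054 → Mar 15, 2055: 365 days.
Mar 15, 2055 → Mar 15, 2056: 366 days (Feb 29, 2056 is in that span).
Mar 15, 2056 → Mar 15, 2057: 365 days.
Mar 15, 2057 → Mar 15, 2058: 365 days.
Mar 15, 2058 → Mar 15, 2059: 365 days.
Mar 15, 2059 → Mar 15, 2060: 366 days (Feb 29, 2060 is in that span).
Mar 15, 2060 → Mar 15, 2061: 365 days.
Mar 15, 2061 → Mar 15, 2062: 365 days.
Mar 15, 2062 → Mar 15, 2063: 365 days.
Mar 15, 2063 → Mar 15, 2064: 366 days (Feb 29, 2064 is in that span).
Mar 15, 2064 → Apr 15, 2064: 31 days (March has 31).
Apr 15, 2064 → May 15, 2064: 30 days (April has 30).
May 15, 2064 → Jun 15, 2064: 31 days (May has 31).
Jun 15, 2064 → Jul 15, 2064: 30 days (June has 30).
Jul 15, 2064 → Aug 15, 2064: 31 days (July has 31).
Aug 15, 2064 → Sep 15, 2064: 31 days (August has 31).
Sep 15, 2064 → Oct 15, 2064: 30 days (September has 30).
Oct 15, 2064 → Nov 15, 2064: 31 days (October has 31).
Nov 15, 2064 → Dec 15, 2064: 30 days (November has 30).
Dec 15, 2064 → Jan 15, 2065: 31 days (December has 31).
Jan 15, 2065 → Feb 15, 2065: 31 days (January has 31).
Feb 15, 2065 → Mar 15, 2065: 28 days (February has 28).
Mar 15, 2065 → Apr 15, 2065: 31 days (March has 31).
Apr 15, 2065 → Apr 16, 2065: 1 days.
Total: 7702 days.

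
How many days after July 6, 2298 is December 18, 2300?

895

Jul 6, 2298 → Jul 6, 2299: 365 days.
Jul 6, 2299 → Jul 6, 2300: 365 days.
Jul 6, 2300 → Aug 6, 2300: 31 days (July has 31).
Aug 6, 2300 → Sep 6, 2300: 31 days (August has 31).
Sep 6, 2300 → Oct 6, 2300: 30 days (September has 30).
Oct 6, 2300 → Nov 6, 2300: 31 days (October has 31).
Nov 6, 2300 → Dec 6, 2300: 30 days (November has 30).
Dec 6, 2300 → Dec 18, 2300: 12 days.
Total: 895 days.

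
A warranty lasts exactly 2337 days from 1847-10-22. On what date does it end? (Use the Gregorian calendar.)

+366 (one year; includes Feb 29, 1848) → Oct 22, 1848 (1971 left).
+365 (one year) → Oct 22, 1849 (1606 left).
+365 (one year) → Oct 22, 1850 (1241 left).
+365 (one year) → Oct 22, 1851 (876 left).
+366 (one year; includes Feb 29, 1852) → Oct 22, 1852 (510 left).
+365 (one year) → Oct 22, 1853 (145 left).
Oct has 31 days: +10 → Nov 1, 1853 (135 left).
Nov has 30 days: +30 → Dec 1, 1853 (105 left).
Dec has 31 days: +31 → Jan 1, 1854 (74 left).
Jan has 31 days: +31 → Feb 1, 1854 (43 left).
Feb has 28 days: +28 → Mar 1, 1854 (15 left).
+15 → Mar 16, 1854.

March 16, 1854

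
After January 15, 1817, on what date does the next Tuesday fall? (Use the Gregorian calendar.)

Jan 15, 1817 is a Wednesday.
From Wednesday to the next Tuesday is 6 days.
Jan 15, 1817 + 6 = Jan 21, 1817.

January 21, 1817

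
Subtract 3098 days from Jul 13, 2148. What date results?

−366 (one year; includes Feb 29, 2148) → Jul 13, 2147 (2732 left).
−365 (one year) → Jul 13, 2146 (2367 left).
−365 (one year) → Jul 13, 2145 (2002 left).
−365 (one year) → Jul 13, 2144 (1637 left).
−366 (one year; includes Feb 29, 2144) → Jul 13, 2143 (1271 left).
−365 (one year) → Jul 13, 2142 (906 left).
−365 (one year) → Jul 13, 2141 (541 left).
−365 (one year) → Jul 13, 2140 (176 left).
−13 → Jun 30, 2140 (end of Jun, 30 days; 163 left).
−30 → May 31, 2140 (end of May, 31 days; 133 left).
−31 → Apr 30, 2140 (end of Apr, 30 days; 102 left).
−30 → Mar 31, 2140 (end of Mar, 31 days; 72 left).
−31 → Feb 29, 2140 (end of Feb, 29 days; 41 left).
−29 → Jan 31, 2140 (end of Jan, 31 days; 12 left).
−12 → Jan 19, 2140.

January 19, 2140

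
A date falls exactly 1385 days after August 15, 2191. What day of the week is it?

First find the weekday of Aug 15, 2191. Doomsday rule: the anchor day for the 2100s is Sunday. For year 91: 91÷12 = 7 r 7, and 7÷4 = 1, so 7+7+1 = 15.
Sunday + 15 ≡ Monday — that's 2191's doomsday.
In August the doomsday date is Aug 8.
Aug 15 is 7 days after Aug 8; 7 mod 7 = 0, so Monday + 0 = Monday.
1385 mod 7 = 6, so 1385 days after a Monday is Monday + 6 = Sunday.

Sunday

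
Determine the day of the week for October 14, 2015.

Doomsday rule: the anchor day for the 2000s is Tuesday. For year 15: 15÷12 = 1 r 3, and 3÷4 = 0, so 1+3+0 = 4.
Tuesday + 4 ≡ Saturday — that's 2015's doomsday.
In October the doomsday date is Oct 10.
Oct 14 is 4 days after Oct 10; 4 mod 7 = 4, so Saturday + 4 = Wednesday.

Wednesday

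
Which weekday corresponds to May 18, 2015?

Monday

January 1, 2015 is a Thursday.
Jan 1, 2015 → Feb 1, 2015: 31 days (January has 31).
Feb 1, 2015 → Mar 1, 2015: 28 days (February has 28).
Mar 1, 2015 → Apr 1, 2015: 31 days (March has 31).
Apr 1, 2015 → May 1, 2015: 30 days (April has 30).
May 1, 2015 → May 18, 2015: 17 days.
Total: 137 days.
137 mod 7 = 4, so Thursday + 4 = Monday.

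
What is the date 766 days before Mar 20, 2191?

−365 (one year) → Mar 20, 2190 (401 left).
−365 (one year) → Mar 20, 2189 (36 left).
−20 → Feb 28, 2189 (end of Feb, 28 days; 16 left).
−16 → Feb 12, 2189.

February 12, 2189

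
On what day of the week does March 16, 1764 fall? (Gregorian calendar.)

Friday

Doomsday rule: the anchor day for the 1700s is Sunday. For year 64: 64÷12 = 5 r 4, and 4÷4 = 1, so 5+4+1 = 10.
Sunday + 10 ≡ Wednesday — that's 1764's doomsday.
In March the doomsday date is Mar 14.
Mar 16 is 2 days after Mar 14; 2 mod 7 = 2, so Wednesday + 2 = Friday.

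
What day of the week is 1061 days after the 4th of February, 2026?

Feb 4, 2026 is a Wednesday.
1061 mod 7 = 4, so 1061 days after a Wednesday is Wednesday + 4 = Sunday.

Sunday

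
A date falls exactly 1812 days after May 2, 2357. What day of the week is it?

Wednesday

May 2, 2357 is a Thursday.
1812 mod 7 = 6, so 1812 days after a Thursday is Thursday + 6 = Wednesday.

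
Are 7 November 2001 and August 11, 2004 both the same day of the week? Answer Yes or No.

From Nov 7, 2001 to Aug 11, 2004 is 1008 days.
1008 mod 7 = 0, so they are the same weekday.
(Nov 7, 2001 is a Wednesday; Aug 11, 2004 is a Wednesday.)

Yes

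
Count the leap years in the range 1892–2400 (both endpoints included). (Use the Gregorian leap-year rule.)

124

Multiples of 4 in [1892,2400]: 128.
Of those, multiples of 100: 6 (not leap unless ÷400).
Multiples of 400: 2.
Leap years = 128 − 6 + 2 = 124.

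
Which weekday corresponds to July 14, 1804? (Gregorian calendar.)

Doomsday rule: the anchor day for the 1800s is Friday. For year 04: 4÷12 = 0 r 4, and 4÷4 = 1, so 0+4+1 = 5.
Friday + 5 ≡ Wednesday — that's 1804's doomsday.
In July the doomsday date is Jul 11.
Jul 14 is 3 days after Jul 11; 3 mod 7 = 3, so Wednesday + 3 = Saturday.

Saturday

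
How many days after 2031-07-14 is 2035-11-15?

Jul 14, 2031 → Jul 14, 2032: 366 days (Feb 29, 2032 is in that span).
Jul 14, 2032 → Jul 14, 2033: 365 days.
Jul 14, 2033 → Jul 14, 2034: 365 days.
Jul 14, 2034 → Jul 14, 2035: 365 days.
Jul 14, 2035 → Aug 14, 2035: 31 days (July has 31).
Aug 14, 2035 → Sep 14, 2035: 31 days (August has 31).
Sep 14, 2035 → Oct 14, 2035: 30 days (September has 30).
Oct 14, 2035 → Nov 14, 2035: 31 days (October has 31).
Nov 14, 2035 → Nov 15, 2035: 1 days.
Total: 1585 days.

1585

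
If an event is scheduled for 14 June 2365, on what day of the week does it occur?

Monday

Doomsday rule: the anchor day for the 2300s is Wednesday. For year 65: 65÷12 = 5 r 5, and 5÷4 = 1, so 5+5+1 = 11.
Wednesday + 11 ≡ Sunday — that's 2365's doomsday.
In June the doomsday date is Jun 6.
Jun 14 is 8 days after Jun 6; 8 mod 7 = 1, so Sunday + 1 = Monday.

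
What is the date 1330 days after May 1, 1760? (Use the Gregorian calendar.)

December 22, 1763

+365 (one year) → May 1, 1761 (965 left).
+365 (one year) → May 1, 1762 (600 left).
+365 (one year) → May 1, 1763 (235 left).
May has 31 days: +31 → Jun 1, 1763 (204 left).
Jun has 30 days: +30 → Jul 1, 1763 (174 left).
Jul has 31 days: +31 → Aug 1, 1763 (143 left).
Aug has 31 days: +31 → Sep 1, 1763 (112 left).
Sep has 30 days: +30 → Oct 1, 1763 (82 left).
Oct has 31 days: +31 → Nov 1, 1763 (51 left).
Nov has 30 days: +30 → Dec 1, 1763 (21 left).
+21 → Dec 22, 1763.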